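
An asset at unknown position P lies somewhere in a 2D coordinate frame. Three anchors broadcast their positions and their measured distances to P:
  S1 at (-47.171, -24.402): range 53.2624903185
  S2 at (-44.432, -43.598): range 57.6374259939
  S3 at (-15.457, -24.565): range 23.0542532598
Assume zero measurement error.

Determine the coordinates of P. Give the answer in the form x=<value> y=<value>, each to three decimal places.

x=5.086 y=-14.102

eq1: (x + 47.171)² + (y + 24.402)² = 53.2624903185²
eq2: (x + 44.432)² + (y + 43.598)² = 57.6374259939²
eq3: (x + 15.457)² + (y + 24.565)² = 23.0542532598²
eq3−eq2, eq3−eq1 (x²,y² cancel):
  -57.950·x − 38.066·y = 242.055872
  -63.428·x + 0.326·y = -327.191511
det = -57.950·0.326 − -38.066·-63.428 = -2433.341948
x = (242.055872·0.326 − -38.066·-327.191511) / -2433.341948 = 5.085994
y = (-57.950·-327.191511 − 242.055872·-63.428) / -2433.341948 = -14.101540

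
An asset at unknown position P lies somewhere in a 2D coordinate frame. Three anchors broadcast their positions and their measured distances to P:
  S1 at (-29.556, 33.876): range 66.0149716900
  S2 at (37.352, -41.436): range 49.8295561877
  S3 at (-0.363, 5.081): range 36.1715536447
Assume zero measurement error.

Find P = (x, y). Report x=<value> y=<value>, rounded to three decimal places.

eq1: (x + 29.556)² + (y − 33.876)² = 66.0149716900²
eq2: (x − 37.352)² + (y + 41.436)² = 49.8295561877²
eq3: (x + 0.363)² + (y − 5.081)² = 36.1715536447²
eq3−eq1, eq3−eq2 (x²,y² cancel):
  -58.386·x + 57.590·y = -1054.403012
  75.430·x − 93.034·y = 1911.562293
det = -58.386·-93.034 − 57.590·75.430 = 1087.869424
x = (-1054.403012·-93.034 − 57.590·1911.562293) / 1087.869424 = -11.022961
y = (-58.386·1911.562293 − -1054.403012·75.430) / 1087.869424 = -29.484105

x=-11.023 y=-29.484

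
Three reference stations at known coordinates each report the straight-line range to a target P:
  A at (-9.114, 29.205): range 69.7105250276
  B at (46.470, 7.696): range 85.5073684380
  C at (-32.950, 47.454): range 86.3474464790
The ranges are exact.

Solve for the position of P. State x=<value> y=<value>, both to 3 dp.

eq1: (x + 9.114)² + (y − 29.205)² = 69.7105250276²
eq2: (x − 46.470)² + (y − 7.696)² = 85.5073684380²
eq3: (x + 32.950)² + (y − 47.454)² = 86.3474464790²
eq1−eq2, eq1−eq3 (x²,y² cancel):
  111.168·x − 43.018·y = -1169.260463
  -47.672·x + 36.498·y = -194.736619
det = 111.168·36.498 − -43.018·-47.672 = 2006.655568
x = (-1169.260463·36.498 − -43.018·-194.736619) / 2006.655568 = -25.441759
y = (111.168·-194.736619 − -1169.260463·-47.672) / 2006.655568 = -38.566392

x=-25.442 y=-38.566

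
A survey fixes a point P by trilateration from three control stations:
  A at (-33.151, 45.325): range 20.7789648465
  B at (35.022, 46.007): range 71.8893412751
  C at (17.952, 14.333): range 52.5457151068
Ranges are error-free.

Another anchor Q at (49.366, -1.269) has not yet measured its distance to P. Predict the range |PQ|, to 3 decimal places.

86.882

eq1: (x + 33.151)² + (y − 45.325)² = 20.7789648465²
eq2: (x − 35.022)² + (y − 46.007)² = 71.8893412751²
eq3: (x − 17.952)² + (y − 14.333)² = 52.5457151068²
eq3−eq2, eq3−eq1 (x²,y² cancel):
  34.140·x + 63.348·y = 408.450127
  -102.206·x + 61.984·y = 4954.922029
det = 34.140·61.984 − 63.348·-102.206 = 8590.679448
x = (408.450127·61.984 − 63.348·4954.922029) / 8590.679448 = -33.590711
y = (34.140·4954.922029 − 408.450127·-102.206) / 8590.679448 = 24.550688
|P − Q| = √((-33.590711 − 49.366)² + (24.550688 − -1.269)²) = 86.881944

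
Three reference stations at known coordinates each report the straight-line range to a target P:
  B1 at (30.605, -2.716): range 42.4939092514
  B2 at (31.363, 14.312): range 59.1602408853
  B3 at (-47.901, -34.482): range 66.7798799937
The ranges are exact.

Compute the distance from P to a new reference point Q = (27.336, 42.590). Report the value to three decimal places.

eq1: (x − 30.605)² + (y + 2.716)² = 42.4939092514²
eq2: (x − 31.363)² + (y − 14.312)² = 59.1602408853²
eq3: (x + 47.901)² + (y + 34.482)² = 66.7798799937²
eq3−eq2, eq3−eq1 (x²,y² cancel):
  158.528·x + 97.588·y = -1335.424742
  157.012·x + 63.532·y = 114.348604
det = 158.528·63.532 − 97.588·157.012 = -5250.886160
x = (-1335.424742·63.532 − 97.588·114.348604) / -5250.886160 = 18.282868
y = (158.528·114.348604 − -1335.424742·157.012) / -5250.886160 = -43.384137
|P − Q| = √((18.282868 − 27.336)² + (-43.384137 − 42.590)²) = 86.449473

86.449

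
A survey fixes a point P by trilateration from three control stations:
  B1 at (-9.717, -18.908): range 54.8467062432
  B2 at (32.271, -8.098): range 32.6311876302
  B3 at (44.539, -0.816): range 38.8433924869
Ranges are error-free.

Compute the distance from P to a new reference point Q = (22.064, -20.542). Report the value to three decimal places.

26.882

eq1: (x + 9.717)² + (y + 18.908)² = 54.8467062432²
eq2: (x − 32.271)² + (y + 8.098)² = 32.6311876302²
eq3: (x − 44.539)² + (y + 0.816)² = 38.8433924869²
eq2−eq1, eq2−eq3 (x²,y² cancel):
  -83.976·x − 21.620·y = -2598.429272
  24.536·x + 14.564·y = 433.378598
det = -83.976·14.564 − -21.620·24.536 = -692.558144
x = (-2598.429272·14.564 − -21.620·433.378598) / -692.558144 = 41.114062
y = (-83.976·433.378598 − -2598.429272·24.536) / -692.558144 = -39.508104
|P − Q| = √((41.114062 − 22.064)² + (-39.508104 − -20.542)²) = 26.881555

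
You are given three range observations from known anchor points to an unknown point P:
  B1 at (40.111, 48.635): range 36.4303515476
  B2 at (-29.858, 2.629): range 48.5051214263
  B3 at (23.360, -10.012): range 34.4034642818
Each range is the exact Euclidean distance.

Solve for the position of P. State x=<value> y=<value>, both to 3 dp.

x=14.105 y=23.123

eq1: (x − 40.111)² + (y − 48.635)² = 36.4303515476²
eq2: (x + 29.858)² + (y − 2.629)² = 48.5051214263²
eq3: (x − 23.360)² + (y + 10.012)² = 34.4034642818²
eq3−eq2, eq3−eq1 (x²,y² cancel):
  -106.436·x + 25.282·y = -916.666389
  33.502·x + 117.294·y = 3184.753643
det = -106.436·117.294 − 25.282·33.502 = -13331.301748
x = (-916.666389·117.294 − 25.282·3184.753643) / -13331.301748 = 14.104880
y = (-106.436·3184.753643 − -916.666389·33.502) / -13331.301748 = 23.123194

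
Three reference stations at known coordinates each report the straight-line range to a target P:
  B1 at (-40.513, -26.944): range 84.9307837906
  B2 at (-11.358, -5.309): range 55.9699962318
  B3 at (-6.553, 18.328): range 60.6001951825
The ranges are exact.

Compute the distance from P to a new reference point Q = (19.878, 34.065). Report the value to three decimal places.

eq1: (x + 40.513)² + (y + 26.944)² = 84.9307837906²
eq2: (x + 11.358)² + (y + 5.309)² = 55.9699962318²
eq3: (x + 6.553)² + (y − 18.328)² = 60.6001951825²
eq1−eq3, eq1−eq2 (x²,y² cancel):
  67.920·x + 90.544·y = 1552.429467
  58.310·x + 43.270·y = 1870.504897
det = 67.920·43.270 − 90.544·58.310 = -2340.722240
x = (1552.429467·43.270 − 90.544·1870.504897) / -2340.722240 = 43.657197
y = (67.920·1870.504897 − 1552.429467·58.310) / -2340.722240 = -15.603103
|P − Q| = √((43.657197 − 19.878)² + (-15.603103 − 34.065)²) = 55.066965

55.067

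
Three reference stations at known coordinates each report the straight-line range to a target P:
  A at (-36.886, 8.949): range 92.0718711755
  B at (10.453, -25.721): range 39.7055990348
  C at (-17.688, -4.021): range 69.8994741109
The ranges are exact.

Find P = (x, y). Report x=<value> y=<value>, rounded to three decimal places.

eq1: (x + 36.886)² + (y − 8.949)² = 92.0718711755²
eq2: (x − 10.453)² + (y + 25.721)² = 39.7055990348²
eq3: (x + 17.688)² + (y + 4.021)² = 69.8994741109²
eq1−eq2, eq1−eq3 (x²,y² cancel):
  94.678·x − 69.340·y = 6230.868320
  38.396·x − 25.940·y = 2479.665169
det = 94.678·-25.940 − -69.340·38.396 = 206.431320
x = (6230.868320·-25.940 − -69.340·2479.665169) / 206.431320 = 49.950069
y = (94.678·2479.665169 − 6230.868320·38.396) / 206.431320 = -21.656991

x=49.950 y=-21.657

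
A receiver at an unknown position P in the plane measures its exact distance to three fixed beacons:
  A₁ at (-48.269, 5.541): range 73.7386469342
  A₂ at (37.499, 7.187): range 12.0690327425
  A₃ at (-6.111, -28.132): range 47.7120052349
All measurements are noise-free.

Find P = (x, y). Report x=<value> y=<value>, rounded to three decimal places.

eq1: (x + 48.269)² + (y − 5.541)² = 73.7386469342²
eq2: (x − 37.499)² + (y − 7.187)² = 12.0690327425²
eq3: (x + 6.111)² + (y + 28.132)² = 47.7120052349²
eq3−eq2, eq3−eq1 (x²,y² cancel):
  87.220·x + 70.638·y = 2759.848117
  -84.316·x + 67.346·y = -1629.107311
det = 87.220·67.346 − 70.638·-84.316 = 11829.831728
x = (2759.848117·67.346 − 70.638·-1629.107311) / 11829.831728 = 25.439213
y = (87.220·-1629.107311 − 2759.848117·-84.316) / 11829.831728 = 7.659332

x=25.439 y=7.659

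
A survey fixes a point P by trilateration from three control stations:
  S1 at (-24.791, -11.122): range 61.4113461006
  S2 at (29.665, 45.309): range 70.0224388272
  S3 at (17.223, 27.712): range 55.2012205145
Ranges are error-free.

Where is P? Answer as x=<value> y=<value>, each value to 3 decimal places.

x=35.146 y=-24.499

eq1: (x + 24.791)² + (y + 11.122)² = 61.4113461006²
eq2: (x − 29.665)² + (y − 45.309)² = 70.0224388272²
eq3: (x − 17.223)² + (y − 27.712)² = 55.2012205145²
eq3−eq1, eq3−eq2 (x²,y² cancel):
  -84.028·x − 77.668·y = -1050.472792
  24.884·x + 35.194·y = 12.363840
det = -84.028·35.194 − -77.668·24.884 = -1024.590920
x = (-1050.472792·35.194 − -77.668·12.363840) / -1024.590920 = 35.145797
y = (-84.028·12.363840 − -1050.472792·24.884) / -1024.590920 = -24.498613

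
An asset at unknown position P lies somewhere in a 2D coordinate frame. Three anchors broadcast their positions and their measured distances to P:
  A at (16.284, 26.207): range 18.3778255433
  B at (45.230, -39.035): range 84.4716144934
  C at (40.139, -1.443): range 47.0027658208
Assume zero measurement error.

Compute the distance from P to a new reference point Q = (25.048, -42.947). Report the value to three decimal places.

eq1: (x − 16.284)² + (y − 26.207)² = 18.3778255433²
eq2: (x − 45.230)² + (y + 39.035)² = 84.4716144934²
eq3: (x − 40.139)² + (y + 1.443)² = 47.0027658208²
eq1−eq3, eq1−eq2 (x²,y² cancel):
  47.710·x − 55.300·y = -1210.269458
  57.892·x − 130.484·y = -4180.200563
det = 47.710·-130.484 − -55.300·57.892 = -3023.964040
x = (-1210.269458·-130.484 − -55.300·-4180.200563) / -3023.964040 = 24.221284
y = (47.710·-4180.200563 − -1210.269458·57.892) / -3023.964040 = 42.782403
|P − Q| = √((24.221284 − 25.048)² + (42.782403 − -42.947)²) = 85.733389

85.733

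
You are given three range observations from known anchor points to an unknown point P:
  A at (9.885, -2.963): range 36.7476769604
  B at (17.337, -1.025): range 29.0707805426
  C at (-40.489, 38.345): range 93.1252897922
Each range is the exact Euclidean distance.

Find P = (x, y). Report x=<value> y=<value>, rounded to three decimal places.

x=46.001 y=3.822

eq1: (x − 9.885)² + (y + 2.963)² = 36.7476769604²
eq2: (x − 17.337)² + (y + 1.025)² = 29.0707805426²
eq3: (x + 40.489)² + (y − 38.345)² = 93.1252897922²
eq3−eq2, eq3−eq1 (x²,y² cancel):
  115.652·x − 78.740·y = 5019.133366
  100.748·x − 82.616·y = 4318.722285
det = 115.652·-82.616 − -78.740·100.748 = -1621.808112
x = (5019.133366·-82.616 − -78.740·4318.722285) / -1621.808112 = 46.000836
y = (115.652·4318.722285 − 5019.133366·100.748) / -1621.808112 = 3.822141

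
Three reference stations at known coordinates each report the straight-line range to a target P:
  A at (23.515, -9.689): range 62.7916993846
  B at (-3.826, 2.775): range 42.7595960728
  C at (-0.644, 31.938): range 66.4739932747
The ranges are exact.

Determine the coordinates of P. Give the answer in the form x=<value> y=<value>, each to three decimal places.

eq1: (x − 23.515)² + (y + 9.689)² = 62.7916993846²
eq2: (x + 3.826)² + (y − 2.775)² = 42.7595960728²
eq3: (x + 0.644)² + (y − 31.938)² = 66.4739932747²
eq1−eq3, eq1−eq2 (x²,y² cancel):
  -48.318·x + 83.254·y = -102.375636
  -54.682·x + 24.928·y = 1489.921410
det = -48.318·24.928 − 83.254·-54.682 = 3348.024124
x = (-102.375636·24.928 − 83.254·1489.921410) / 3348.024124 = -37.811537
y = (-48.318·1489.921410 − -102.375636·-54.682) / 3348.024124 = -23.174304

x=-37.812 y=-23.174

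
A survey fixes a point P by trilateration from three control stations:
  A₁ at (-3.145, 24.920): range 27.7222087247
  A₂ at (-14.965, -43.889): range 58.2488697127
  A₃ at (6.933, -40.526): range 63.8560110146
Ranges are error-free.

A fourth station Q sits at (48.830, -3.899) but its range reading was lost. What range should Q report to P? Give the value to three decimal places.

78.739

eq1: (x + 3.145)² + (y − 24.920)² = 27.7222087247²
eq2: (x + 14.965)² + (y + 43.889)² = 58.2488697127²
eq3: (x − 6.933)² + (y + 40.526)² = 63.8560110146²
eq3−eq2, eq3−eq1 (x²,y² cancel):
  -43.796·x − 6.726·y = 1144.431701
  -20.156·x + 130.892·y = 2249.543546
det = -43.796·130.892 − -6.726·-20.156 = -5868.115288
x = (1144.431701·130.892 − -6.726·2249.543546) / -5868.115288 = -28.105682
y = (-43.796·2249.543546 − 1144.431701·-20.156) / -5868.115288 = 12.858276
|P − Q| = √((-28.105682 − 48.830)² + (12.858276 − -3.899)²) = 78.739479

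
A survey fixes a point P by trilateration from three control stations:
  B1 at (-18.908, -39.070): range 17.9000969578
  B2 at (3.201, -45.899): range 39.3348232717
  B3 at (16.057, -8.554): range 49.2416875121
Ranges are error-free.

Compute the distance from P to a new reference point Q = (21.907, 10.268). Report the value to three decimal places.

63.114

eq1: (x + 18.908)² + (y + 39.070)² = 17.9000969578²
eq2: (x − 3.201)² + (y + 45.899)² = 39.3348232717²
eq3: (x − 16.057)² + (y + 8.554)² = 49.2416875121²
eq2−eq1, eq2−eq3 (x²,y² cancel):
  -44.218·x + 13.658·y = 993.827613
  25.712·x + 74.690·y = -2663.481904
det = -44.218·74.690 − 13.658·25.712 = -3653.816916
x = (993.827613·74.690 − 13.658·-2663.481904) / -3653.816916 = -30.271583
y = (-44.218·-2663.481904 − 993.827613·25.712) / -3653.816916 = -25.239510
|P − Q| = √((-30.271583 − 21.907)² + (-25.239510 − 10.268)²) = 63.114085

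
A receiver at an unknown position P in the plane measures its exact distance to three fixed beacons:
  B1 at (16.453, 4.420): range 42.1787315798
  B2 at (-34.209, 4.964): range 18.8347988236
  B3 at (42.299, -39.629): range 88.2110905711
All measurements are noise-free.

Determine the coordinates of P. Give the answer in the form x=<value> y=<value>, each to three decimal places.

x=-22.771 y=19.928

eq1: (x − 16.453)² + (y − 4.420)² = 42.1787315798²
eq2: (x + 34.209)² + (y − 4.964)² = 18.8347988236²
eq3: (x − 42.299)² + (y + 39.629)² = 88.2110905711²
eq3−eq1, eq3−eq2 (x²,y² cancel):
  -51.692·x + 88.098·y = 2932.725669
  -153.016·x + 89.186·y = 5261.680788
det = -51.692·89.186 − 88.098·-153.016 = 8870.200856
x = (2932.725669·89.186 − 88.098·5261.680788) / 8870.200856 = -22.771241
y = (-51.692·5261.680788 − 2932.725669·-153.016) / 8870.200856 = 19.928201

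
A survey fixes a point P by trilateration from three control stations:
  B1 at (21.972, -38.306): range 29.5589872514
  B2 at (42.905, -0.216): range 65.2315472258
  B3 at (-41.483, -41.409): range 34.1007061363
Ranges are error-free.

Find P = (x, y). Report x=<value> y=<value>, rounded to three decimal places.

eq1: (x − 21.972)² + (y + 38.306)² = 29.5589872514²
eq2: (x − 42.905)² + (y + 0.216)² = 65.2315472258²
eq3: (x + 41.483)² + (y + 41.409)² = 34.1007061363²
eq1−eq3, eq1−eq2 (x²,y² cancel):
  -126.910·x − 6.206·y = 1196.301718
  41.866·x + 76.180·y = -3490.653765
det = -126.910·76.180 − -6.206·41.866 = -9408.183404
x = (1196.301718·76.180 − -6.206·-3490.653765) / -9408.183404 = -7.384132
y = (-126.910·-3490.653765 − 1196.301718·41.866) / -9408.183404 = -41.763057

x=-7.384 y=-41.763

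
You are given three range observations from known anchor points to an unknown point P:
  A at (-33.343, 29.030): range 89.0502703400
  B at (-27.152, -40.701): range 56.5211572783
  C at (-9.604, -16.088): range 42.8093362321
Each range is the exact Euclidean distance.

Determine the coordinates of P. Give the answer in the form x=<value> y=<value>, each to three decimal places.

x=29.031 y=-34.527

eq1: (x + 33.343)² + (y − 29.030)² = 89.0502703400²
eq2: (x + 27.152)² + (y + 40.701)² = 56.5211572783²
eq3: (x + 9.604)² + (y + 16.088)² = 42.8093362321²
eq3−eq1, eq3−eq2 (x²,y² cancel):
  -47.478·x + 90.236·y = -4493.875390
  -35.096·x − 49.226·y = 680.739994
det = -47.478·-49.226 − 90.236·-35.096 = 5504.074684
x = (-4493.875390·-49.226 − 90.236·680.739994) / 5504.074684 = 29.030903
y = (-47.478·680.739994 − -4493.875390·-35.096) / 5504.074684 = -34.526643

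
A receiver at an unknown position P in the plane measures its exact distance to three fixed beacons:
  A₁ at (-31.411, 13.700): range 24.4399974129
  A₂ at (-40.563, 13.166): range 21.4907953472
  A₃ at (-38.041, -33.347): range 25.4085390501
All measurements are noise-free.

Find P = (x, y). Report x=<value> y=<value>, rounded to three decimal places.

eq1: (x + 31.411)² + (y − 13.700)² = 24.4399974129²
eq2: (x + 40.563)² + (y − 13.166)² = 21.4907953472²
eq3: (x + 38.041)² + (y + 33.347)² = 25.4085390501²
eq1−eq3, eq1−eq2 (x²,y² cancel):
  -13.260·x − 94.094·y = 1336.518786
  -18.304·x − 1.068·y = 779.818793
det = -13.260·-1.068 − -94.094·-18.304 = -1708.134896
x = (1336.518786·-1.068 − -94.094·779.818793) / -1708.134896 = -42.121303
y = (-13.260·779.818793 − 1336.518786·-18.304) / -1708.134896 = -8.268224

x=-42.121 y=-8.268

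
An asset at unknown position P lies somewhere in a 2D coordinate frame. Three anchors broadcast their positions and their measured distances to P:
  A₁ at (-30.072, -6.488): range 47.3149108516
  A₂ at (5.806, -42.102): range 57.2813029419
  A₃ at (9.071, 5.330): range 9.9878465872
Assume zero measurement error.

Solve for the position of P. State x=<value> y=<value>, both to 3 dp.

x=12.171 y=14.825

eq1: (x + 30.072)² + (y + 6.488)² = 47.3149108516²
eq2: (x − 5.806)² + (y + 42.102)² = 57.2813029419²
eq3: (x − 9.071)² + (y − 5.330)² = 9.9878465872²
eq3−eq1, eq3−eq2 (x²,y² cancel):
  -78.286·x − 23.636·y = -1303.216322
  -6.530·x − 94.864·y = -1485.794488
det = -78.286·-94.864 − -23.636·-6.530 = 7272.180024
x = (-1303.216322·-94.864 − -23.636·-1485.794488) / 7272.180024 = 12.171051
y = (-78.286·-1485.794488 − -1303.216322·-6.530) / 7272.180024 = 14.824565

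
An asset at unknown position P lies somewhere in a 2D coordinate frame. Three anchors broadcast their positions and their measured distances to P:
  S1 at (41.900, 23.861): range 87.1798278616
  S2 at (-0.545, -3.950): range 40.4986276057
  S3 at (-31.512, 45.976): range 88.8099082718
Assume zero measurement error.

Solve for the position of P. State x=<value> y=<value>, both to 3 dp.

x=-15.856 y=-41.443

eq1: (x − 41.900)² + (y − 23.861)² = 87.1798278616²
eq2: (x + 0.545)² + (y + 3.950)² = 40.4986276057²
eq3: (x + 31.512)² + (y − 45.976)² = 88.8099082718²
eq1−eq3, eq1−eq2 (x²,y² cancel):
  -146.824·x + 44.230·y = 494.963978
  -84.890·x − 55.622·y = 3651.125752
det = -146.824·-55.622 − 44.230·-84.890 = 11921.329228
x = (494.963978·-55.622 − 44.230·3651.125752) / 11921.329228 = -15.855629
y = (-146.824·3651.125752 − 494.963978·-84.890) / 11921.329228 = -41.442979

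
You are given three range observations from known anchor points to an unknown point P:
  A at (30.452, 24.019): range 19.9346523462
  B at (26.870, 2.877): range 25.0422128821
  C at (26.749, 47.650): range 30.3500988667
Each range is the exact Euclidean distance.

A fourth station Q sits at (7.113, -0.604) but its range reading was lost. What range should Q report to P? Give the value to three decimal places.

eq1: (x − 30.452)² + (y − 24.019)² = 19.9346523462²
eq2: (x − 26.870)² + (y − 2.877)² = 25.0422128821²
eq3: (x − 26.749)² + (y − 47.650)² = 30.3500988667²
eq2−eq3, eq2−eq1 (x²,y² cancel):
  -0.242·x + 89.546·y = 1961.741397
  7.164·x + 42.284·y = 1003.684698
det = -0.242·42.284 − 89.546·7.164 = -651.740272
x = (1961.741397·42.284 − 89.546·1003.684698) / -651.740272 = 10.626437
y = (-0.242·1003.684698 − 1961.741397·7.164) / -651.740272 = 21.936357
|P − Q| = √((10.626437 − 7.113)² + (21.936357 − -0.604)²) = 22.812539

22.813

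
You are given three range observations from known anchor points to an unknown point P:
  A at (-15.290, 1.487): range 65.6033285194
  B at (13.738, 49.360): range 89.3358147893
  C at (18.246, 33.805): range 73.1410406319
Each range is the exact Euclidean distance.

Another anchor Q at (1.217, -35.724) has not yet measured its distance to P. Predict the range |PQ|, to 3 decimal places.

eq1: (x + 15.290)² + (y − 1.487)² = 65.6033285194²
eq2: (x − 13.738)² + (y − 49.360)² = 89.3358147893²
eq3: (x − 18.246)² + (y − 33.805)² = 73.1410406319²
eq2−eq1, eq2−eq3 (x²,y² cancel):
  -58.056·x − 95.746·y = 1287.944116
  9.016·x − 31.110·y = 1481.828276
det = -58.056·-31.110 − -95.746·9.016 = 2669.368096
x = (1287.944116·-31.110 − -95.746·1481.828276) / 2669.368096 = 38.140558
y = (-58.056·1481.828276 − 1287.944116·9.016) / 2669.368096 = -36.578367
|P − Q| = √((38.140558 − 1.217)² + (-36.578367 − -35.724)²) = 36.933441

36.933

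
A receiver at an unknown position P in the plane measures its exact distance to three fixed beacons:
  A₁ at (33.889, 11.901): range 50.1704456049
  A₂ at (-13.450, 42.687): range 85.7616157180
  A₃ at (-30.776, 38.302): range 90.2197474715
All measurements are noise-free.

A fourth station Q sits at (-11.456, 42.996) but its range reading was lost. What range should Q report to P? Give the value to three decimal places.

85.292

eq1: (x − 33.889)² + (y − 11.901)² = 50.1704456049²
eq2: (x + 13.450)² + (y − 42.687)² = 85.7616157180²
eq3: (x + 30.776)² + (y − 38.302)² = 90.2197474715²
eq1−eq2, eq1−eq3 (x²,y² cancel):
  -94.678·x + 61.572·y = -4124.996771
  -129.330·x + 52.802·y = -4498.421964
det = -94.678·52.802 − 61.572·-129.330 = 2963.919004
x = (-4124.996771·52.802 − 61.572·-4498.421964) / 2963.919004 = 19.963014
y = (-94.678·-4498.421964 − -4124.996771·-129.330) / 2963.919004 = -36.297968
|P − Q| = √((19.963014 − -11.456)² + (-36.297968 − 42.996)²) = 85.291781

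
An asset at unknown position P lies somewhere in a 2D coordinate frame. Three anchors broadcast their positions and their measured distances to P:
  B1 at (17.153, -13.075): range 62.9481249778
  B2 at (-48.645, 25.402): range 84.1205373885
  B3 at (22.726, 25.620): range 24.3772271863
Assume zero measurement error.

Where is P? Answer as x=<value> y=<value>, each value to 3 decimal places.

x=32.383 y=48.003

eq1: (x − 17.153)² + (y + 13.075)² = 62.9481249778²
eq2: (x + 48.645)² + (y − 25.402)² = 84.1205373885²
eq3: (x − 22.726)² + (y − 25.620)² = 24.3772271863²
eq2−eq1, eq2−eq3 (x²,y² cancel):
  131.596·x − 76.954·y = 567.381777
  142.742·x + 0.436·y = 4643.273452
det = 131.596·0.436 − -76.954·142.742 = 11041.943724
x = (567.381777·0.436 − -76.954·4643.273452) / 11041.943724 = 32.382509
y = (131.596·4643.273452 − 567.381777·142.742) / 11041.943724 = 48.003052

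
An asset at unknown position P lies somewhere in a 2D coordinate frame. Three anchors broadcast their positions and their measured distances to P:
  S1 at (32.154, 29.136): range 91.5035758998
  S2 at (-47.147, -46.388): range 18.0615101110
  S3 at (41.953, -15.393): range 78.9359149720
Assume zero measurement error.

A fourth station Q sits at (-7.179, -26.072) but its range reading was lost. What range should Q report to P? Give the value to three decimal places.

28.666

eq1: (x − 32.154)² + (y − 29.136)² = 91.5035758998²
eq2: (x + 47.147)² + (y + 46.388)² = 18.0615101110²
eq3: (x − 41.953)² + (y + 15.393)² = 78.9359149720²
eq1−eq2, eq1−eq3 (x²,y² cancel):
  -158.602·x − 151.048·y = 10538.586196
  19.598·x − 89.058·y = 2256.238176
det = -158.602·-89.058 − -151.048·19.598 = 17085.015620
x = (10538.586196·-89.058 − -151.048·2256.238176) / 17085.015620 = -34.986514
y = (-158.602·2256.238176 − 10538.586196·19.598) / 17085.015620 = -33.033572
|P − Q| = √((-34.986514 − -7.179)² + (-33.033572 − -26.072)²) = 28.665682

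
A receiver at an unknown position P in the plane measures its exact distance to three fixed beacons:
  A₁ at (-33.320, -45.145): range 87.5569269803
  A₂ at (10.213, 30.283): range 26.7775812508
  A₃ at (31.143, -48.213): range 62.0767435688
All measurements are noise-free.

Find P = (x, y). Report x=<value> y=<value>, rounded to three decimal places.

eq1: (x + 33.320)² + (y + 45.145)² = 87.5569269803²
eq2: (x − 10.213)² + (y − 30.283)² = 26.7775812508²
eq3: (x − 31.143)² + (y + 48.213)² = 62.0767435688²
eq1−eq3, eq1−eq2 (x²,y² cancel):
  128.926·x − 6.136·y = 3958.779763
  87.066·x + 150.856·y = 4822.248638
det = 128.926·150.856 − -6.136·87.066 = 19983.497632
x = (3958.779763·150.856 − -6.136·4822.248638) / 19983.497632 = 31.365630
y = (128.926·4822.248638 − 3958.779763·87.066) / 19983.497632 = 13.863344

x=31.366 y=13.863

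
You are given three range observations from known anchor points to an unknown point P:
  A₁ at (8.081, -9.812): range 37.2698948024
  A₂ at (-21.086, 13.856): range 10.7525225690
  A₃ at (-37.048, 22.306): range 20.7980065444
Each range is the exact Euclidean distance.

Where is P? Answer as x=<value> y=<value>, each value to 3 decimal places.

x=-26.342 y=4.475

eq1: (x − 8.081)² + (y + 9.812)² = 37.2698948024²
eq2: (x + 21.086)² + (y − 13.856)² = 10.7525225690²
eq3: (x + 37.048)² + (y − 22.306)² = 20.7980065444²
eq1−eq3, eq1−eq2 (x²,y² cancel):
  -90.258·x + 64.236·y = 2665.022017
  -58.334·x + 47.336·y = 1748.458544
det = -90.258·47.336 − 64.236·-58.334 = -525.309864
x = (2665.022017·47.336 − 64.236·1748.458544) / -525.309864 = -26.341594
y = (-90.258·1748.458544 − 2665.022017·-58.334) / -525.309864 = 4.475410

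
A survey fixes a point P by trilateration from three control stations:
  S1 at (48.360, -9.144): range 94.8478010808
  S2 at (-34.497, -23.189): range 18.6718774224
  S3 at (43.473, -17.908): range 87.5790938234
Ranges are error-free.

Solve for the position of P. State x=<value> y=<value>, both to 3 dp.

eq1: (x − 48.360)² + (y + 9.144)² = 94.8478010808²
eq2: (x + 34.497)² + (y + 23.189)² = 18.6718774224²
eq3: (x − 43.473)² + (y + 17.908)² = 87.5790938234²
eq3−eq2, eq3−eq1 (x²,y² cancel):
  -155.940·x − 10.562·y = 6838.633205
  9.774·x + 17.528·y = -1114.303552
det = -155.940·17.528 − -10.562·9.774 = -2630.083332
x = (6838.633205·17.528 − -10.562·-1114.303552) / -2630.083332 = -41.100709
y = (-155.940·-1114.303552 − 6838.633205·9.774) / -2630.083332 = -40.654109

x=-41.101 y=-40.654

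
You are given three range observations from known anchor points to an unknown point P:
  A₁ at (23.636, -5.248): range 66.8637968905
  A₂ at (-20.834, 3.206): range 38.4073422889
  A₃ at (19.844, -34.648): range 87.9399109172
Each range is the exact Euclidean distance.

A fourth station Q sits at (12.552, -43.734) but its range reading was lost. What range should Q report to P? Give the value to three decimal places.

eq1: (x − 23.636)² + (y + 5.248)² = 66.8637968905²
eq2: (x + 20.834)² + (y − 3.206)² = 38.4073422889²
eq3: (x − 19.844)² + (y + 34.648)² = 87.9399109172²
eq2−eq1, eq2−eq3 (x²,y² cancel):
  88.940·x − 16.908·y = -2853.775385
  81.356·x − 75.708·y = -5108.369742
det = 88.940·-75.708 − -16.908·81.356 = -5357.902272
x = (-2853.775385·-75.708 − -16.908·-5108.369742) / -5357.902272 = -24.203747
y = (88.940·-5108.369742 − -2853.775385·81.356) / -5357.902272 = 41.465231
|P − Q| = √((-24.203747 − 12.552)² + (41.465231 − -43.734)²) = 92.789514

92.790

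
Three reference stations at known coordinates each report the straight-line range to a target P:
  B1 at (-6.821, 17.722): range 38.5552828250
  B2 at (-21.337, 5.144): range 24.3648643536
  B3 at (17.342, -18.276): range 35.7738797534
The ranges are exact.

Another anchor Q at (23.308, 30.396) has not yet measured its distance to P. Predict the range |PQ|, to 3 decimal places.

eq1: (x + 6.821)² + (y − 17.722)² = 38.5552828250²
eq2: (x + 21.337)² + (y − 5.144)² = 24.3648643536²
eq3: (x − 17.342)² + (y + 18.276)² = 35.7738797534²
eq3−eq2, eq3−eq1 (x²,y² cancel):
  -77.358·x + 46.840·y = 533.095023
  -48.326·x + 71.996·y = -480.901176
det = -77.358·71.996 − 46.840·-48.326 = -3305.876728
x = (533.095023·71.996 − 46.840·-480.901176) / -3305.876728 = -18.423591
y = (-77.358·-480.901176 − 533.095023·-48.326) / -3305.876728 = -19.046053
|P − Q| = √((-18.423591 − 23.308)² + (-19.046053 − 30.396)²) = 64.699631

64.700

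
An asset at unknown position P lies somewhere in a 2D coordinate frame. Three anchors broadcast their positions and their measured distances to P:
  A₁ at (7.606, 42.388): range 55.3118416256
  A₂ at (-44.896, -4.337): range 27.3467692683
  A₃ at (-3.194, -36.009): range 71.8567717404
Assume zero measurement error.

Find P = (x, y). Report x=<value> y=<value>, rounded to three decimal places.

x=-44.197 y=23.001

eq1: (x − 7.606)² + (y − 42.388)² = 55.3118416256²
eq2: (x + 44.896)² + (y + 4.337)² = 27.3467692683²
eq3: (x + 3.194)² + (y + 36.009)² = 71.8567717404²
eq3−eq2, eq3−eq1 (x²,y² cancel):
  -83.404·x + 63.344·y = 5143.160524
  21.600·x + 156.794·y = 2651.739884
det = -83.404·156.794 − 63.344·21.600 = -14445.477176
x = (5143.160524·156.794 − 63.344·2651.739884) / -14445.477176 = -44.196872
y = (-83.404·2651.739884 − 5143.160524·21.600) / -14445.477176 = 23.000831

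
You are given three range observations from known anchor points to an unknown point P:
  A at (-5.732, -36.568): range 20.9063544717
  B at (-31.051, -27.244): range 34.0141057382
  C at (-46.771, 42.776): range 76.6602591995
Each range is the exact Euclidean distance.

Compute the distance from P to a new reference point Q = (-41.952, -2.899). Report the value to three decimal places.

45.510

eq1: (x + 5.732)² + (y + 36.568)² = 20.9063544717²
eq2: (x + 31.051)² + (y + 27.244)² = 34.0141057382²
eq3: (x + 46.771)² + (y − 42.776)² = 76.6602591995²
eq3−eq1, eq3−eq2 (x²,y² cancel):
  82.078·x − 158.688·y = 2792.481514
  31.440·x − 140.040·y = 2408.923471
det = 82.078·-140.040 − -158.688·31.440 = -6505.052400
x = (2792.481514·-140.040 − -158.688·2408.923471) / -6505.052400 = 1.351544
y = (82.078·2408.923471 − 2792.481514·31.440) / -6505.052400 = -16.898250
|P − Q| = √((1.351544 − -41.952)² + (-16.898250 − -2.899)²) = 45.510174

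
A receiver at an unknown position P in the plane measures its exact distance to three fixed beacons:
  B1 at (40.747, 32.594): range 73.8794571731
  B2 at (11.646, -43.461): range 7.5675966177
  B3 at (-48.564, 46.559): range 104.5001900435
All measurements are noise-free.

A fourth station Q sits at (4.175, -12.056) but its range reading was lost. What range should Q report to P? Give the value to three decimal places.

eq1: (x − 40.747)² + (y − 32.594)² = 73.8794571731²
eq2: (x − 11.646)² + (y + 43.461)² = 7.5675966177²
eq3: (x + 48.564)² + (y − 46.559)² = 104.5001900435²
eq1−eq3, eq1−eq2 (x²,y² cancel):
  -178.622·x + 27.930·y = -3658.599795
  -58.202·x − 152.110·y = 4702.706666
det = -178.622·-152.110 − 27.930·-58.202 = 28795.774280
x = (-3658.599795·-152.110 − 27.930·4702.706666) / 28795.774280 = 14.764771
y = (-178.622·4702.706666 − -3658.599795·-58.202) / 28795.774280 = -36.565945
|P − Q| = √((14.764771 − 4.175)² + (-36.565945 − -12.056)²) = 26.699825

26.700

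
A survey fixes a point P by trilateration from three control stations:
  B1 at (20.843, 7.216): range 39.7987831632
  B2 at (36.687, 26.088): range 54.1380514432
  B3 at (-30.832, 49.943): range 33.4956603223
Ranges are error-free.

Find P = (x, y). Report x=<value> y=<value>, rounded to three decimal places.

x=-17.039 y=19.419

eq1: (x − 20.843)² + (y − 7.216)² = 39.7987831632²
eq2: (x − 36.687)² + (y − 26.088)² = 54.1380514432²
eq3: (x + 30.832)² + (y − 49.943)² = 33.4956603223²
eq2−eq3, eq2−eq1 (x²,y² cancel):
  -135.038·x + 47.710·y = 3227.365114
  -31.688·x − 37.744·y = -193.032935
det = -135.038·-37.744 − 47.710·-31.688 = 6608.708752
x = (3227.365114·-37.744 − 47.710·-193.032935) / 6608.708752 = -17.038740
y = (-135.038·-193.032935 − 3227.365114·-31.688) / 6608.708752 = 19.419153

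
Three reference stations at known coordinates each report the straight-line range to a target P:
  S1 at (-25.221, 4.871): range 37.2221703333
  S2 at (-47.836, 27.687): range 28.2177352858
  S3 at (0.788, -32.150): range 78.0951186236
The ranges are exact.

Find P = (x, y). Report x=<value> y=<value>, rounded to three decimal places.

eq1: (x + 25.221)² + (y − 4.871)² = 37.2221703333²
eq2: (x + 47.836)² + (y − 27.687)² = 28.2177352858²
eq3: (x − 0.788)² + (y + 32.150)² = 78.0951186236²
eq3−eq2, eq3−eq1 (x²,y² cancel):
  -97.248·x + 119.674·y = 7323.216389
  -52.018·x + 74.042·y = 4338.939627
det = -97.248·74.042 − 119.674·-52.018 = -975.234284
x = (7323.216389·74.042 − 119.674·4338.939627) / -975.234284 = -23.550574
y = (-97.248·4338.939627 − 7323.216389·-52.018) / -975.234284 = 42.055669

x=-23.551 y=42.056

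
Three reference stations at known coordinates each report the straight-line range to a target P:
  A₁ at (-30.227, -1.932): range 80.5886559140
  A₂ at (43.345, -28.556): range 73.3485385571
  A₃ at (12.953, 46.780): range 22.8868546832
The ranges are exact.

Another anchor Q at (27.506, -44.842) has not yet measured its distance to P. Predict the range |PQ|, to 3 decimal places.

eq1: (x + 30.227)² + (y + 1.932)² = 80.5886559140²
eq2: (x − 43.345)² + (y + 28.556)² = 73.3485385571²
eq3: (x − 12.953)² + (y − 46.780)² = 22.8868546832²
eq3−eq1, eq3−eq2 (x²,y² cancel):
  -86.360·x − 97.424·y = -7409.467801
  60.784·x − 150.672·y = -4518.114439
det = -86.360·-150.672 − -97.424·60.784 = 18933.854336
x = (-7409.467801·-150.672 − -97.424·-4518.114439) / 18933.854336 = 35.715208
y = (-86.360·-4518.114439 − -7409.467801·60.784) / 18933.854336 = 44.394630
|P − Q| = √((35.715208 − 27.506)² + (44.394630 − -44.842)²) = 89.613432

89.613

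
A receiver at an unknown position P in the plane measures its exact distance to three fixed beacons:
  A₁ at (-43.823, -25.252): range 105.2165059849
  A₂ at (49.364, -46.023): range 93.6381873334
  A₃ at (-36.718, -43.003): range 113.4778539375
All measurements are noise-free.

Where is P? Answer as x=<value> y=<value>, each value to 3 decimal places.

eq1: (x + 43.823)² + (y + 25.252)² = 105.2165059849²
eq2: (x − 49.364)² + (y + 46.023)² = 93.6381873334²
eq3: (x + 36.718)² + (y + 43.003)² = 113.4778539375²
eq1−eq2, eq1−eq3 (x²,y² cancel):
  186.374·x − 41.542·y = 4299.205197
  14.210·x − 35.502·y = -1167.359503
det = 186.374·-35.502 − -41.542·14.210 = -6026.337928
x = (4299.205197·-35.502 − -41.542·-1167.359503) / -6026.337928 = 33.374304
y = (186.374·-1167.359503 − 4299.205197·14.210) / -6026.337928 = 46.239884

x=33.374 y=46.240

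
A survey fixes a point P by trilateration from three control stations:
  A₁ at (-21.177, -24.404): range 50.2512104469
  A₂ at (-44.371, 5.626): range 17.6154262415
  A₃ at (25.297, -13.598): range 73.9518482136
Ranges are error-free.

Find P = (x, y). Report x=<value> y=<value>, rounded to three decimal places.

eq1: (x + 21.177)² + (y + 24.404)² = 50.2512104469²
eq2: (x + 44.371)² + (y − 5.626)² = 17.6154262415²
eq3: (x − 25.297)² + (y + 13.598)² = 73.9518482136²
eq3−eq2, eq3−eq1 (x²,y² cancel):
  -139.336·x + 38.448·y = 6334.166317
  -92.948·x − 21.612·y = 3162.868435
det = -139.336·-21.612 − 38.448·-92.948 = 6584.994336
x = (6334.166317·-21.612 − 38.448·3162.868435) / 6584.994336 = -39.255913
y = (-139.336·3162.868435 − 6334.166317·-92.948) / 6584.994336 = 22.482427

x=-39.256 y=22.482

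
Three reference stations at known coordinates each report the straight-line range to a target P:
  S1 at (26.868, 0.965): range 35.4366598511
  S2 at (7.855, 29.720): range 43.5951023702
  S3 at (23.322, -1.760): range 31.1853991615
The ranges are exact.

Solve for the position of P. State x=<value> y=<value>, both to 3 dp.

x=-6.299 y=-11.513

eq1: (x − 26.868)² + (y − 0.965)² = 35.4366598511²
eq2: (x − 7.855)² + (y − 29.720)² = 43.5951023702²
eq3: (x − 23.322)² + (y + 1.760)² = 31.1853991615²
eq3−eq2, eq3−eq1 (x²,y² cancel):
  -30.934·x + 62.960·y = -530.037689
  7.092·x + 5.450·y = -107.420376
det = -30.934·5.450 − 62.960·7.092 = -615.102620
x = (-530.037689·5.450 − 62.960·-107.420376) / -615.102620 = -6.298919
y = (-30.934·-107.420376 − -530.037689·7.092) / -615.102620 = -11.513476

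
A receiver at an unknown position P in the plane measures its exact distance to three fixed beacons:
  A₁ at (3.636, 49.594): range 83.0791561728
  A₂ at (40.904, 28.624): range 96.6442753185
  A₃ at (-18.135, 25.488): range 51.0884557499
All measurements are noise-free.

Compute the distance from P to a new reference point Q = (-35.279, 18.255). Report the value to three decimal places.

eq1: (x − 3.636)² + (y − 49.594)² = 83.0791561728²
eq2: (x − 40.904)² + (y − 28.624)² = 96.6442753185²
eq3: (x + 18.135)² + (y − 25.488)² = 51.0884557499²
eq3−eq1, eq3−eq2 (x²,y² cancel):
  43.542·x + 48.212·y = -2797.846916
  118.078·x + 6.272·y = -5216.131418
det = 43.542·6.272 − 48.212·118.078 = -5419.681112
x = (-2797.846916·6.272 − 48.212·-5216.131418) / -5419.681112 = -43.163431
y = (43.542·-5216.131418 − -2797.846916·118.078) / -5419.681112 = -19.049714
|P − Q| = √((-43.163431 − -35.279)² + (-19.049714 − 18.255)²) = 38.128807

38.129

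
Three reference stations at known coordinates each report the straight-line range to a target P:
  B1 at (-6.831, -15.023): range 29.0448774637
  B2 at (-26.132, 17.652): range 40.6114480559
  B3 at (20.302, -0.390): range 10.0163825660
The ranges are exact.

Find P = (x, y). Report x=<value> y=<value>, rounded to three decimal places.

x=12.867 y=6.322

eq1: (x + 6.831)² + (y + 15.023)² = 29.0448774637²
eq2: (x + 26.132)² + (y − 17.652)² = 40.6114480559²
eq3: (x − 20.302)² + (y + 0.390)² = 10.0163825660²
eq1−eq3, eq1−eq2 (x²,y² cancel):
  54.266·x + 29.266·y = 883.247201
  -38.602·x + 65.350·y = -83.563368
det = 54.266·65.350 − 29.266·-38.602 = 4676.009232
x = (883.247201·65.350 − 29.266·-83.563368) / 4676.009232 = 12.866906
y = (54.266·-83.563368 − 883.247201·-38.602) / 4676.009232 = 6.321728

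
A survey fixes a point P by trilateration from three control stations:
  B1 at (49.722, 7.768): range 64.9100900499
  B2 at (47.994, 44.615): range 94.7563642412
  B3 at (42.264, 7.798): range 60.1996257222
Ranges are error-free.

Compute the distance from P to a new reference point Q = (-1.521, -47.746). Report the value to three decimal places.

10.674

eq1: (x − 49.722)² + (y − 7.768)² = 64.9100900499²
eq2: (x − 47.994)² + (y − 44.615)² = 94.7563642412²
eq3: (x − 42.264)² + (y − 7.798)² = 60.1996257222²
eq2−eq1, eq2−eq3 (x²,y² cancel):
  3.456·x − 73.694·y = 3004.145621
  -11.460·x − 73.634·y = 2907.905866
det = 3.456·-73.634 − -73.694·-11.460 = -1099.012344
x = (3004.145621·-73.634 − -73.694·2907.905866) / -1099.012344 = 6.289323
y = (3.456·2907.905866 − 3004.145621·-11.460) / -1099.012344 = -40.470184
|P − Q| = √((6.289323 − -1.521)² + (-40.470184 − -47.746)²) = 10.674205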